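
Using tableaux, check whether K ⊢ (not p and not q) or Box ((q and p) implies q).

Tableau for the negation not ((not p and not q) or Box ((q and p) implies q)):
1. not ((not p and not q) or Box ((q and p) implies q)), u
2. not (not p and not q), u   [neg-or-rule on 1]
3. not Box ((q and p) implies q), u   [neg-or-rule on 1]
4. q, u   [neg-and-rule on 2 (branches; this branch)]
5. not ((q and p) implies q), v   [neg-Box-rule on 3: fresh world v, uRv]
6. q and p, v   [neg-implies-rule on 5]
7. not q, v   [neg-implies-rule on 5]
8. q, v   [and-rule on 6]
9. p, v   [and-rule on 6]
Accessibility: uRv
Branch closes: q and not q both at v.
Every branch of the negation's tableau closes; the branch above is one of them.

Valid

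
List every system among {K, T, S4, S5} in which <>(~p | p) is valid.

T, S4, S5

T-tableau for the negation ~<>(~p | p):
1. ~<>(~p | p), 0
2. ~(~p | p), 0
3. p, 0
4. ~p, 0
Accessibility: 0R0
Branch closes: p and ~p both at 0.
Every branch closes (one shown): valid in T, hence also in S4, S5 (every theorem of T is a theorem of S4 and S5).
K-tableau for the negation ~<>(~p | p):
1. ~<>(~p | p), 0
Complete open branch: countermodel on a K-frame, so not valid in K.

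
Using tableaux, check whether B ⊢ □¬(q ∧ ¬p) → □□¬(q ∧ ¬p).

No, not valid

Tableau for the negation ¬(□¬(q ∧ ¬p) → □□¬(q ∧ ¬p)):
1. ¬(□¬(q ∧ ¬p) → □□¬(q ∧ ¬p)), w0
2. □¬(q ∧ ¬p), w0   [¬→-rule on 1]
3. ¬□□¬(q ∧ ¬p), w0   [¬→-rule on 1]
4. ¬(q ∧ ¬p), w0   [□-rule on 2 via w0Rw0]
5. p, w0   [¬∧-rule on 4 (branches; this branch)]
6. ¬□¬(q ∧ ¬p), w1   [¬□-rule on 3: fresh world w1, w0Rw1]
7. ¬(q ∧ ¬p), w1   [□-rule on 2 via w0Rw1]
8. p, w1   [¬∧-rule on 7 (branches; this branch)]
9. q ∧ ¬p, w2   [¬□-rule on 6: fresh world w2, w1Rw2]
10. q, w2   [∧-rule on 9]
11. ¬p, w2   [∧-rule on 9]
Accessibility: w0Rw0, w0Rw1, w1Rw0, w1Rw1, w1Rw2, w2Rw1, w2Rw2
The negation has an open branch (countermodel exists).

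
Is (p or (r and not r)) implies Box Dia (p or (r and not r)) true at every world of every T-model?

Not valid

Tableau for the negation not ((p or (r and not r)) implies Box Dia (p or (r and not r))):
1. not ((p or (r and not r)) implies Box Dia (p or (r and not r))), 0
2. p or (r and not r), 0
3. not Box Dia (p or (r and not r)), 0
4. p, 0
5. not Dia (p or (r and not r)), 1
6. not (p or (r and not r)), 1
7. not p, 1
8. not (r and not r), 1
9. r, 1
Accessibility: 0R0, 0R1, 1R1
The negation has an open branch (countermodel exists).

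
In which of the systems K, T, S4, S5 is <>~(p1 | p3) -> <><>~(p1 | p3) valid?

T-tableau for the negation ~(<>~(p1 | p3) -> <><>~(p1 | p3)):
1. ~(<>~(p1 | p3) -> <><>~(p1 | p3)), 0
2. <>~(p1 | p3), 0   [~->-rule on 1]
3. ~<><>~(p1 | p3), 0   [~->-rule on 1]
4. ~<>~(p1 | p3), 0   [~<>-rule on 3 via 0R0]
5. p1 | p3, 0   [~<>-rule on 4 via 0R0]
6. p3, 0   [|-rule on 5 (branches; this branch)]
7. ~(p1 | p3), 1   [<>-rule on 2: fresh world 1, 0R1]
8. ~p1, 1   [~|-rule on 7]
9. ~p3, 1   [~|-rule on 7]
10. ~<>~(p1 | p3), 1   [~<>-rule on 3 via 0R1]
11. p1 | p3, 1   [~<>-rule on 4 via 0R1]
12. p3, 1   [|-rule on 11 (branches; this branch)]
Accessibility: 0R0, 0R1, 1R1
Branch closes: p3 and ~p3 both at 1.
Every branch closes (one shown): valid in T, hence also in S4, S5 (every theorem of T is a theorem of S4 and S5).
K-tableau for the negation ~(<>~(p1 | p3) -> <><>~(p1 | p3)):
1. ~(<>~(p1 | p3) -> <><>~(p1 | p3)), 0
2. <>~(p1 | p3), 0   [~->-rule on 1]
3. ~<><>~(p1 | p3), 0   [~->-rule on 1]
4. ~(p1 | p3), 1   [<>-rule on 2: fresh world 1, 0R1]
5. ~p1, 1   [~|-rule on 4]
6. ~p3, 1   [~|-rule on 4]
7. ~<>~(p1 | p3), 1   [~<>-rule on 3 via 0R1]
Accessibility: 0R1
Complete open branch: countermodel on a K-frame, so not valid in K.

T, S4, S5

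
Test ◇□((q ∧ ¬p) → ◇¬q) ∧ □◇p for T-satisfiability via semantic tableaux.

1. ◇□((q ∧ ¬p) → ◇¬q) ∧ □◇p, 0
2. ◇□((q ∧ ¬p) → ◇¬q), 0
3. □◇p, 0
4. ◇p, 0
5. □((q ∧ ¬p) → ◇¬q), 1
6. ◇p, 1
7. (q ∧ ¬p) → ◇¬q, 1
8. ◇¬q, 1
9. p, 2
10. ◇p, 2
11. p, 3
12. (q ∧ ¬p) → ◇¬q, 3
13. ◇¬q, 3
14. ¬q, 4
15. (q ∧ ¬p) → ◇¬q, 4
16. ◇¬q, 4
17. p, 5
18. ¬q, 6
19. ¬q, 7
Accessibility: 0R0, 0R1, 0R2, 1R1, 1R3, 1R4, 2R2, 2R5, 3R3, 3R6, 4R4, 4R7, 5R5, 6R6, 7R7

Satisfiable (open branch found)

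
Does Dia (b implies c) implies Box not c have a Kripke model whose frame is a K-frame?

Satisfiable

1. Dia (b implies c) implies Box not c, u
2. Box not c, u   [implies-rule on 1 (branches; this branch)]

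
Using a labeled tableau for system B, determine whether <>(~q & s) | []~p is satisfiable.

1. <>(~q & s) | []~p, 0
2. []~p, 0   [|-rule on 1 (branches; this branch)]
3. ~p, 0   [[]-rule on 2 via 0R0]
Accessibility: 0R0

Satisfiable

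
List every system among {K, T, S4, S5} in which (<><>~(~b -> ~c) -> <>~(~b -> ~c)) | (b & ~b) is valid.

S4-tableau for the negation ~((<><>~(~b -> ~c) -> <>~(~b -> ~c)) | (b & ~b)):
1. ~((<><>~(~b -> ~c) -> <>~(~b -> ~c)) | (b & ~b)), 0
2. ~(<><>~(~b -> ~c) -> <>~(~b -> ~c)), 0
3. ~(b & ~b), 0
4. <><>~(~b -> ~c), 0
5. ~<>~(~b -> ~c), 0
6. ~b -> ~c, 0
7. b, 0
8. ~c, 0
9. <>~(~b -> ~c), 1
10. ~b -> ~c, 1
11. ~c, 1
12. ~(~b -> ~c), 2
13. ~b, 2
14. c, 2
15. ~b -> ~c, 2
16. ~c, 2
Accessibility: 0R0, 0R1, 0R2, 1R1, 1R2, 2R2
Branch closes: c and ~c both at 2.
Every branch closes (one shown): valid in S4, hence also in S5 (every theorem of S4 is a theorem of S5).
T-tableau for the negation ~((<><>~(~b -> ~c) -> <>~(~b -> ~c)) | (b & ~b)):
1. ~((<><>~(~b -> ~c) -> <>~(~b -> ~c)) | (b & ~b)), 0
2. ~(<><>~(~b -> ~c) -> <>~(~b -> ~c)), 0
3. ~(b & ~b), 0
4. <><>~(~b -> ~c), 0
5. ~<>~(~b -> ~c), 0
6. ~b -> ~c, 0
7. b, 0
8. ~c, 0
9. <>~(~b -> ~c), 1
10. ~b -> ~c, 1
11. ~c, 1
12. ~(~b -> ~c), 2
13. ~b, 2
14. c, 2
Accessibility: 0R0, 0R1, 1R1, 1R2, 2R2
Complete open branch: countermodel on a T-frame, so not valid in T, nor in K (the same frame is also a K-frame).

S4, S5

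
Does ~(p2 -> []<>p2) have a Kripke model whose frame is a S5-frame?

No, unsatisfiable

1. ~(p2 -> []<>p2), u
2. p2, u
3. ~[]<>p2, u
4. ~<>p2, v
5. ~p2, u
Accessibility: uRu, uRv, vRu, vRv
Branch closes: p2 and ~p2 both at u.
Every branch closes; the branch above is one of them.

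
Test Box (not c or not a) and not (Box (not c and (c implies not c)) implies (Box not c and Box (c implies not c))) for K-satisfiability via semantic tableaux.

Unsatisfiable

1. Box (not c or not a) and not (Box (not c and (c implies not c)) implies (Box not c and Box (c implies not c))), 0
2. Box (not c or not a), 0
3. not (Box (not c and (c implies not c)) implies (Box not c and Box (c implies not c))), 0
4. Box (not c and (c implies not c)), 0
5. not (Box not c and Box (c implies not c)), 0
6. not Box (c implies not c), 0
7. not (c implies not c), 1
8. c, 1
9. not c or not a, 1
10. not c and (c implies not c), 1
11. not c, 1
12. c implies not c, 1
Accessibility: 0R1
Branch closes: c and not c both at 1.
Every branch closes; the branch above is one of them.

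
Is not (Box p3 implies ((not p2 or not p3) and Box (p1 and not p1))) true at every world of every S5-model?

Tableau for the negation Box p3 implies ((not p2 or not p3) and Box (p1 and not p1)):
1. Box p3 implies ((not p2 or not p3) and Box (p1 and not p1)), 0
2. not Box p3, 0
3. not p3, 1
Accessibility: 0R0, 0R1, 1R0, 1R1
The negation has an open branch (countermodel exists).

No, not valid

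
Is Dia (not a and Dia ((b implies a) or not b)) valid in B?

Invalid (countermodel exists)

Tableau for the negation not Dia (not a and Dia ((b implies a) or not b)):
1. not Dia (not a and Dia ((b implies a) or not b)), u
2. not (not a and Dia ((b implies a) or not b)), u
3. not Dia ((b implies a) or not b), u
4. not ((b implies a) or not b), u
5. not (b implies a), u
6. b, u
7. not a, u
Accessibility: uRu
The negation has an open branch (countermodel exists).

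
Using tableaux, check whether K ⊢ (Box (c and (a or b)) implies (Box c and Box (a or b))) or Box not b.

Tableau for the negation not ((Box (c and (a or b)) implies (Box c and Box (a or b))) or Box not b):
1. not ((Box (c and (a or b)) implies (Box c and Box (a or b))) or Box not b), u
2. not (Box (c and (a or b)) implies (Box c and Box (a or b))), u
3. not Box not b, u
4. Box (c and (a or b)), u
5. not (Box c and Box (a or b)), u
6. not Box (a or b), u
7. b, v
8. c and (a or b), v
9. c, v
10. a or b, v
11. not (a or b), w
12. not a, w
13. not b, w
14. c and (a or b), w
15. c, w
16. a or b, w
17. b, w
Accessibility: uRv, uRw
Branch closes: b and not b both at w.
Every branch of the negation's tableau closes; the branch above is one of them.

Yes, valid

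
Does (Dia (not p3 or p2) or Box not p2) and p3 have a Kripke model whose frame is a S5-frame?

1. (Dia (not p3 or p2) or Box not p2) and p3, u
2. Dia (not p3 or p2) or Box not p2, u
3. p3, u
4. Box not p2, u
5. not p2, u
Accessibility: uRu

Satisfiable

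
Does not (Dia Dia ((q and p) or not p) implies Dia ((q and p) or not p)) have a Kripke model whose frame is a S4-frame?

Unsatisfiable (every branch closes)

1. not (Dia Dia ((q and p) or not p) implies Dia ((q and p) or not p)), w0
2. Dia Dia ((q and p) or not p), w0   [neg-implies-rule on 1]
3. not Dia ((q and p) or not p), w0   [neg-implies-rule on 1]
4. not ((q and p) or not p), w0   [neg-Dia-rule on 3 via w0Rw0]
5. not (q and p), w0   [neg-or-rule on 4]
6. p, w0   [neg-or-rule on 4]
7. not q, w0   [neg-and-rule on 5 (branches; this branch)]
8. Dia ((q and p) or not p), w1   [Dia-rule on 2: fresh world w1, w0Rw1]
9. not ((q and p) or not p), w1   [neg-Dia-rule on 3 via w0Rw1]
10. not (q and p), w1   [neg-or-rule on 9]
11. p, w1   [neg-or-rule on 9]
12. not q, w1   [neg-and-rule on 10 (branches; this branch)]
13. (q and p) or not p, w2   [Dia-rule on 8: fresh world w2, w1Rw2]
14. not ((q and p) or not p), w2   [neg-Dia-rule on 3 via w0Rw2]
15. not (q and p), w2   [neg-or-rule on 14]
16. p, w2   [neg-or-rule on 14]
17. q and p, w2   [or-rule on 13 (branches; this branch)]
18. q, w2   [and-rule on 17]
19. not p, w2   [neg-and-rule on 15 (branches; this branch)]
Accessibility: w0Rw0, w0Rw1, w0Rw2, w1Rw1, w1Rw2, w2Rw2
Branch closes: p and not p both at w2.
(One branch shown.) All branches close.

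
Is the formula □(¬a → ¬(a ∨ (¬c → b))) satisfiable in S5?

1. □(¬a → ¬(a ∨ (¬c → b))), w0
2. ¬a → ¬(a ∨ (¬c → b)), w0
3. ¬(a ∨ (¬c → b)), w0
4. ¬a, w0
5. ¬(¬c → b), w0
6. ¬c, w0
7. ¬b, w0
Accessibility: w0Rw0

Satisfiable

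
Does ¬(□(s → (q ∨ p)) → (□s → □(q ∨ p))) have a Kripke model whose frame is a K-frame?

1. ¬(□(s → (q ∨ p)) → (□s → □(q ∨ p))), u
2. □(s → (q ∨ p)), u   [¬→-rule on 1]
3. ¬(□s → □(q ∨ p)), u   [¬→-rule on 1]
4. □s, u   [¬→-rule on 3]
5. ¬□(q ∨ p), u   [¬→-rule on 3]
6. ¬(q ∨ p), v   [¬□-rule on 5: fresh world v, uRv]
7. ¬q, v   [¬∨-rule on 6]
8. ¬p, v   [¬∨-rule on 6]
9. s → (q ∨ p), v   [□-rule on 2 via uRv]
10. s, v   [□-rule on 4 via uRv]
11. q ∨ p, v   [→-rule on 9 (branches; this branch)]
12. p, v   [∨-rule on 11 (branches; this branch)]
Accessibility: uRv
Branch closes: p and ¬p both at v.
All branches of the tableau close; one closing branch shown above.

Unsatisfiable (every branch closes)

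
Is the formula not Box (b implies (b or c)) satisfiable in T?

Unsatisfiable

1. not Box (b implies (b or c)), w0
2. not (b implies (b or c)), w1
3. b, w1
4. not (b or c), w1
5. not b, w1
6. not c, w1
Accessibility: w0Rw0, w0Rw1, w1Rw1
Branch closes: b and not b both at w1.
(One branch shown.) All branches close.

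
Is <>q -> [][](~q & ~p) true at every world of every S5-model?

Tableau for the negation ~(<>q -> [][](~q & ~p)):
1. ~(<>q -> [][](~q & ~p)), w0
2. <>q, w0
3. ~[][](~q & ~p), w0
4. q, w1
5. ~[](~q & ~p), w2
6. ~(~q & ~p), w3
7. p, w3
Accessibility: w0Rw0, w0Rw1, w0Rw2, w0Rw3, w1Rw0, w1Rw1, w1Rw2, w1Rw3, w2Rw0, w2Rw1, w2Rw2, w2Rw3, w3Rw0, w3Rw1, w3Rw2, w3Rw3
The negation has an open branch (countermodel exists).

Not valid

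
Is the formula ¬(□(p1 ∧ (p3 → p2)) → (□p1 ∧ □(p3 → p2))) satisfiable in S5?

1. ¬(□(p1 ∧ (p3 → p2)) → (□p1 ∧ □(p3 → p2))), u
2. □(p1 ∧ (p3 → p2)), u   [¬→-rule on 1]
3. ¬(□p1 ∧ □(p3 → p2)), u   [¬→-rule on 1]
4. p1 ∧ (p3 → p2), u   [□-rule on 2 via uRu]
5. p1, u   [∧-rule on 4]
6. p3 → p2, u   [∧-rule on 4]
7. ¬□(p3 → p2), u   [¬∧-rule on 3 (branches; this branch)]
8. p2, u   [→-rule on 6 (branches; this branch)]
9. ¬(p3 → p2), v   [¬□-rule on 7: fresh world v, uRv]
10. p3, v   [¬→-rule on 9]
11. ¬p2, v   [¬→-rule on 9]
12. p1 ∧ (p3 → p2), v   [□-rule on 2 via uRv]
13. p1, v   [∧-rule on 12]
14. p3 → p2, v   [∧-rule on 12]
15. p2, v   [→-rule on 14 (branches; this branch)]
Accessibility: uRu, uRv, vRu, vRv
Branch closes: p2 and ¬p2 both at v.
(One branch shown.) All branches close.

No, unsatisfiable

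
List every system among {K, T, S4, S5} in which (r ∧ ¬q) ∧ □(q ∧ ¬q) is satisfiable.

T-tableau for the formula:
1. (r ∧ ¬q) ∧ □(q ∧ ¬q), w0
2. r ∧ ¬q, w0   [∧-rule on 1]
3. □(q ∧ ¬q), w0   [∧-rule on 1]
4. r, w0   [∧-rule on 2]
5. ¬q, w0   [∧-rule on 2]
6. q ∧ ¬q, w0   [□-rule on 3 via w0Rw0]
7. q, w0   [∧-rule on 6]
Accessibility: w0Rw0
Branch closes: q and ¬q both at w0.
Every branch closes (one shown): unsatisfiable in T, hence also in S4, S5 (every S4/S5-frame is a T-frame).
K-tableau for the formula:
1. (r ∧ ¬q) ∧ □(q ∧ ¬q), w0
2. r ∧ ¬q, w0   [∧-rule on 1]
3. □(q ∧ ¬q), w0   [∧-rule on 1]
4. r, w0   [∧-rule on 2]
5. ¬q, w0   [∧-rule on 2]
Complete open branch: satisfiable in K.

K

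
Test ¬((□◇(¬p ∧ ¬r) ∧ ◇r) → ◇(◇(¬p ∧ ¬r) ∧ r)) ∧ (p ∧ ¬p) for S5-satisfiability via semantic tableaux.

1. ¬((□◇(¬p ∧ ¬r) ∧ ◇r) → ◇(◇(¬p ∧ ¬r) ∧ r)) ∧ (p ∧ ¬p), u
2. ¬((□◇(¬p ∧ ¬r) ∧ ◇r) → ◇(◇(¬p ∧ ¬r) ∧ r)), u
3. p ∧ ¬p, u
4. □◇(¬p ∧ ¬r) ∧ ◇r, u
5. ¬◇(◇(¬p ∧ ¬r) ∧ r), u
6. p, u
7. ¬p, u
Accessibility: uRu
Branch closes: p and ¬p both at u.
Every branch closes; the branch above is one of them.

Unsatisfiable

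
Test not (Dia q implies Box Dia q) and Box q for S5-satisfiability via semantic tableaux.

Unsatisfiable (every branch closes)

1. not (Dia q implies Box Dia q) and Box q, 0
2. not (Dia q implies Box Dia q), 0   [and-rule on 1]
3. Box q, 0   [and-rule on 1]
4. Dia q, 0   [neg-implies-rule on 2]
5. not Box Dia q, 0   [neg-implies-rule on 2]
6. q, 0   [Box-rule on 3 via 0R0]
7. q, 1   [Dia-rule on 4: fresh world 1, 0R1]
8. not Dia q, 2   [neg-Box-rule on 5: fresh world 2, 0R2]
9. q, 2   [Box-rule on 3 via 0R2]
10. not q, 0   [neg-Dia-rule on 8 via 2R0]
Accessibility: 0R0, 0R1, 0R2, 1R0, 1R1, 1R2, 2R0, 2R1, 2R2
Branch closes: q and not q both at 0.
All branches of the tableau close; one closing branch shown above.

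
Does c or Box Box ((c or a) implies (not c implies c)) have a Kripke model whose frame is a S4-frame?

1. c or Box Box ((c or a) implies (not c implies c)), 0
2. Box Box ((c or a) implies (not c implies c)), 0
3. Box ((c or a) implies (not c implies c)), 0
4. (c or a) implies (not c implies c), 0
5. not c implies c, 0
6. c, 0
Accessibility: 0R0

Yes, satisfiable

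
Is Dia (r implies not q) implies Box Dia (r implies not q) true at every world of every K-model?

Tableau for the negation not (Dia (r implies not q) implies Box Dia (r implies not q)):
1. not (Dia (r implies not q) implies Box Dia (r implies not q)), u
2. Dia (r implies not q), u
3. not Box Dia (r implies not q), u
4. r implies not q, v
5. not q, v
6. not Dia (r implies not q), w
Accessibility: uRv, uRw
The negation has an open branch (countermodel exists).

Invalid (countermodel exists)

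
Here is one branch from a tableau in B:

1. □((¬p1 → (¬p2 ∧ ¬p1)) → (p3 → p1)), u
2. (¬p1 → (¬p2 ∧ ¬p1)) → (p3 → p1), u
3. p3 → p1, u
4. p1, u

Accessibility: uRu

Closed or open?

No atom appears with both signs at the same world.

Open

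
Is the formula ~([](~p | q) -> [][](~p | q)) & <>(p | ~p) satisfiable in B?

Satisfiable (open branch found)

1. ~([](~p | q) -> [][](~p | q)) & <>(p | ~p), w0
2. ~([](~p | q) -> [][](~p | q)), w0
3. <>(p | ~p), w0
4. [](~p | q), w0
5. ~[][](~p | q), w0
6. ~p | q, w0
7. q, w0
8. p | ~p, w1
9. ~p | q, w1
10. ~p, w1
11. q, w1
12. ~[](~p | q), w2
13. ~p | q, w2
14. q, w2
15. ~(~p | q), w3
16. p, w3
17. ~q, w3
Accessibility: w0Rw0, w0Rw1, w0Rw2, w1Rw0, w1Rw1, w2Rw0, w2Rw2, w2Rw3, w3Rw2, w3Rw3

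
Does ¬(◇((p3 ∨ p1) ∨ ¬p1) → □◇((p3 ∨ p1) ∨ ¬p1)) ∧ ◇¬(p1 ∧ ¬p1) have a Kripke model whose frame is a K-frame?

Satisfiable

1. ¬(◇((p3 ∨ p1) ∨ ¬p1) → □◇((p3 ∨ p1) ∨ ¬p1)) ∧ ◇¬(p1 ∧ ¬p1), u
2. ¬(◇((p3 ∨ p1) ∨ ¬p1) → □◇((p3 ∨ p1) ∨ ¬p1)), u
3. ◇¬(p1 ∧ ¬p1), u
4. ◇((p3 ∨ p1) ∨ ¬p1), u
5. ¬□◇((p3 ∨ p1) ∨ ¬p1), u
6. ¬(p1 ∧ ¬p1), v
7. p1, v
8. (p3 ∨ p1) ∨ ¬p1, w
9. ¬p1, w
10. ¬◇((p3 ∨ p1) ∨ ¬p1), x
Accessibility: uRv, uRw, uRx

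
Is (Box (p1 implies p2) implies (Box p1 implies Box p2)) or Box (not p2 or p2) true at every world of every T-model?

Yes, valid

Tableau for the negation not ((Box (p1 implies p2) implies (Box p1 implies Box p2)) or Box (not p2 or p2)):
1. not ((Box (p1 implies p2) implies (Box p1 implies Box p2)) or Box (not p2 or p2)), u
2. not (Box (p1 implies p2) implies (Box p1 implies Box p2)), u
3. not Box (not p2 or p2), u
4. Box (p1 implies p2), u
5. not (Box p1 implies Box p2), u
6. Box p1, u
7. not Box p2, u
8. p1 implies p2, u
9. p1, u
10. p2, u
11. not (not p2 or p2), v
12. p2, v
13. not p2, v
Accessibility: uRu, uRv, vRv
Branch closes: p2 and not p2 both at v.
Every branch of the negation's tableau closes; the branch above is one of them.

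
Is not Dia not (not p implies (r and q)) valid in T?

Tableau for the negation Dia not (not p implies (r and q)):
1. Dia not (not p implies (r and q)), 0
2. not (not p implies (r and q)), 1
3. not p, 1
4. not (r and q), 1
5. not q, 1
Accessibility: 0R0, 0R1, 1R1
The negation has an open branch (countermodel exists).

Not valid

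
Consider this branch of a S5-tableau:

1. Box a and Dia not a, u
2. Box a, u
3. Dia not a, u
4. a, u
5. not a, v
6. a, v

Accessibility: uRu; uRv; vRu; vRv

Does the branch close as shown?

Closed

Both a and not a appear at v.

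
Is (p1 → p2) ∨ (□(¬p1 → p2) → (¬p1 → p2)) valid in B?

Tableau for the negation ¬((p1 → p2) ∨ (□(¬p1 → p2) → (¬p1 → p2))):
1. ¬((p1 → p2) ∨ (□(¬p1 → p2) → (¬p1 → p2))), u
2. ¬(p1 → p2), u
3. ¬(□(¬p1 → p2) → (¬p1 → p2)), u
4. p1, u
5. ¬p2, u
6. □(¬p1 → p2), u
7. ¬(¬p1 → p2), u
8. ¬p1, u
Accessibility: uRu
Branch closes: p1 and ¬p1 both at u.
All branches of the negation close; one closing branch shown above.

Valid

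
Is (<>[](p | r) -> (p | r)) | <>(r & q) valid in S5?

Yes, valid

Tableau for the negation ~((<>[](p | r) -> (p | r)) | <>(r & q)):
1. ~((<>[](p | r) -> (p | r)) | <>(r & q)), 0
2. ~(<>[](p | r) -> (p | r)), 0   [~|-rule on 1]
3. ~<>(r & q), 0   [~|-rule on 1]
4. <>[](p | r), 0   [~->-rule on 2]
5. ~(p | r), 0   [~->-rule on 2]
6. ~p, 0   [~|-rule on 5]
7. ~r, 0   [~|-rule on 5]
8. ~(r & q), 0   [~<>-rule on 3 via 0R0]
9. ~q, 0   [~&-rule on 8 (branches; this branch)]
10. [](p | r), 1   [<>-rule on 4: fresh world 1, 0R1]
11. ~(r & q), 1   [~<>-rule on 3 via 0R1]
12. p | r, 0   [[]-rule on 10 via 1R0]
13. p | r, 1   [[]-rule on 10 via 1R1]
14. ~q, 1   [~&-rule on 11 (branches; this branch)]
15. r, 0   [|-rule on 12 (branches; this branch)]
Accessibility: 0R0, 0R1, 1R0, 1R1
Branch closes: r and ~r both at 0.
Every branch of the negation's tableau closes; the branch above is one of them.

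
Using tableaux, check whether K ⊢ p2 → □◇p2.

Tableau for the negation ¬(p2 → □◇p2):
1. ¬(p2 → □◇p2), u
2. p2, u   [¬→-rule on 1]
3. ¬□◇p2, u   [¬→-rule on 1]
4. ¬◇p2, v   [¬□-rule on 3: fresh world v, uRv]
Accessibility: uRv
The negation has an open branch (countermodel exists).

Invalid (countermodel exists)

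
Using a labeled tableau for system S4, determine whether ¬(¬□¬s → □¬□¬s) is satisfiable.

1. ¬(¬□¬s → □¬□¬s), 0
2. ¬□¬s, 0   [¬→-rule on 1]
3. ¬□¬□¬s, 0   [¬→-rule on 1]
4. s, 1   [¬□-rule on 2: fresh world 1, 0R1]
5. □¬s, 2   [¬□-rule on 3: fresh world 2, 0R2]
6. ¬s, 2   [□-rule on 5 via 2R2]
Accessibility: 0R0, 0R1, 0R2, 1R1, 2R2

Satisfiable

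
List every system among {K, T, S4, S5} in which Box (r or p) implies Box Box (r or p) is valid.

S4, S5

S4-tableau for the negation not (Box (r or p) implies Box Box (r or p)):
1. not (Box (r or p) implies Box Box (r or p)), u
2. Box (r or p), u   [neg-implies-rule on 1]
3. not Box Box (r or p), u   [neg-implies-rule on 1]
4. r or p, u   [Box-rule on 2 via uRu]
5. p, u   [or-rule on 4 (branches; this branch)]
6. not Box (r or p), v   [neg-Box-rule on 3: fresh world v, uRv]
7. r or p, v   [Box-rule on 2 via uRv]
8. p, v   [or-rule on 7 (branches; this branch)]
9. not (r or p), w   [neg-Box-rule on 6: fresh world w, vRw]
10. not r, w   [neg-or-rule on 9]
11. not p, w   [neg-or-rule on 9]
12. r or p, w   [Box-rule on 2 via uRw]
13. p, w   [or-rule on 12 (branches; this branch)]
Accessibility: uRu, uRv, uRw, vRv, vRw, wRw
Branch closes: p and not p both at w.
Every branch closes (one shown): valid in S4, hence also in S5 (every theorem of S4 is a theorem of S5).
T-tableau for the negation not (Box (r or p) implies Box Box (r or p)):
1. not (Box (r or p) implies Box Box (r or p)), u
2. Box (r or p), u   [neg-implies-rule on 1]
3. not Box Box (r or p), u   [neg-implies-rule on 1]
4. r or p, u   [Box-rule on 2 via uRu]
5. p, u   [or-rule on 4 (branches; this branch)]
6. not Box (r or p), v   [neg-Box-rule on 3: fresh world v, uRv]
7. r or p, v   [Box-rule on 2 via uRv]
8. p, v   [or-rule on 7 (branches; this branch)]
9. not (r or p), w   [neg-Box-rule on 6: fresh world w, vRw]
10. not r, w   [neg-or-rule on 9]
11. not p, w   [neg-or-rule on 9]
Accessibility: uRu, uRv, vRv, vRw, wRw
Complete open branch: countermodel on a T-frame, so not valid in T, nor in K (the same frame is also a K-frame).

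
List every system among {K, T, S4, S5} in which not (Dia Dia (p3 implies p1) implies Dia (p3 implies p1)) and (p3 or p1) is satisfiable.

S4-tableau for the formula:
1. not (Dia Dia (p3 implies p1) implies Dia (p3 implies p1)) and (p3 or p1), 0
2. not (Dia Dia (p3 implies p1) implies Dia (p3 implies p1)), 0
3. p3 or p1, 0
4. Dia Dia (p3 implies p1), 0
5. not Dia (p3 implies p1), 0
6. not (p3 implies p1), 0
7. p3, 0
8. not p1, 0
9. Dia (p3 implies p1), 1
10. not (p3 implies p1), 1
11. p3, 1
12. not p1, 1
13. p3 implies p1, 2
14. not (p3 implies p1), 2
15. p3, 2
16. not p1, 2
17. p1, 2
Accessibility: 0R0, 0R1, 0R2, 1R1, 1R2, 2R2
Branch closes: p1 and not p1 both at 2.
Every branch closes (one shown): unsatisfiable in S4, hence also in S5 (every S5-frame is an S4-frame).
T-tableau for the formula:
1. not (Dia Dia (p3 implies p1) implies Dia (p3 implies p1)) and (p3 or p1), 0
2. not (Dia Dia (p3 implies p1) implies Dia (p3 implies p1)), 0
3. p3 or p1, 0
4. Dia Dia (p3 implies p1), 0
5. not Dia (p3 implies p1), 0
6. not (p3 implies p1), 0
7. p3, 0
8. not p1, 0
9. Dia (p3 implies p1), 1
10. not (p3 implies p1), 1
11. p3, 1
12. not p1, 1
13. p3 implies p1, 2
14. p1, 2
Accessibility: 0R0, 0R1, 1R1, 1R2, 2R2
Complete open branch: satisfiable in T, hence also in K (this T-model is also a K-model).

K, T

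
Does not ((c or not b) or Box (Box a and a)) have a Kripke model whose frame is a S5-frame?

Satisfiable (open branch found)

1. not ((c or not b) or Box (Box a and a)), w0
2. not (c or not b), w0
3. not Box (Box a and a), w0
4. not c, w0
5. b, w0
6. not (Box a and a), w1
7. not a, w1
Accessibility: w0Rw0, w0Rw1, w1Rw0, w1Rw1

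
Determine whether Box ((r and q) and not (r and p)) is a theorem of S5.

Tableau for the negation not Box ((r and q) and not (r and p)):
1. not Box ((r and q) and not (r and p)), u
2. not ((r and q) and not (r and p)), v   [neg-Box-rule on 1: fresh world v, uRv]
3. r and p, v   [neg-and-rule on 2 (branches; this branch)]
4. r, v   [and-rule on 3]
5. p, v   [and-rule on 3]
Accessibility: uRu, uRv, vRu, vRv
The negation has an open branch (countermodel exists).

No, not valid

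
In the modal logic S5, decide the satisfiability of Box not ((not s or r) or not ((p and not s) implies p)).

1. Box not ((not s or r) or not ((p and not s) implies p)), w0
2. not ((not s or r) or not ((p and not s) implies p)), w0   [Box-rule on 1 via w0Rw0]
3. not (not s or r), w0   [neg-or-rule on 2]
4. (p and not s) implies p, w0   [neg-or-rule on 2]
5. s, w0   [neg-or-rule on 3]
6. not r, w0   [neg-or-rule on 3]
7. p, w0   [implies-rule on 4 (branches; this branch)]
Accessibility: w0Rw0

Yes, satisfiable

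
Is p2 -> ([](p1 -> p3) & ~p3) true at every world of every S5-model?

No, not valid

Tableau for the negation ~(p2 -> ([](p1 -> p3) & ~p3)):
1. ~(p2 -> ([](p1 -> p3) & ~p3)), w0
2. p2, w0
3. ~([](p1 -> p3) & ~p3), w0
4. p3, w0
Accessibility: w0Rw0
The negation has an open branch (countermodel exists).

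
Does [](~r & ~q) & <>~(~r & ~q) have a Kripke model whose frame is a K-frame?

1. [](~r & ~q) & <>~(~r & ~q), w0
2. [](~r & ~q), w0
3. <>~(~r & ~q), w0
4. ~(~r & ~q), w1
5. ~r & ~q, w1
6. ~r, w1
7. ~q, w1
8. q, w1
Accessibility: w0Rw1
Branch closes: q and ~q both at w1.
All branches of the tableau close; one closing branch shown above.

Unsatisfiable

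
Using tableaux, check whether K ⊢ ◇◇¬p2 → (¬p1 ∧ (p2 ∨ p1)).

Tableau for the negation ¬(◇◇¬p2 → (¬p1 ∧ (p2 ∨ p1))):
1. ¬(◇◇¬p2 → (¬p1 ∧ (p2 ∨ p1))), w0
2. ◇◇¬p2, w0
3. ¬(¬p1 ∧ (p2 ∨ p1)), w0
4. ¬(p2 ∨ p1), w0
5. ¬p2, w0
6. ¬p1, w0
7. ◇¬p2, w1
8. ¬p2, w2
Accessibility: w0Rw1, w1Rw2
The negation has an open branch (countermodel exists).

Invalid (countermodel exists)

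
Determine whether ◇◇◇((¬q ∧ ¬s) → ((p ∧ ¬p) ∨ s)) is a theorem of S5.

Tableau for the negation ¬◇◇◇((¬q ∧ ¬s) → ((p ∧ ¬p) ∨ s)):
1. ¬◇◇◇((¬q ∧ ¬s) → ((p ∧ ¬p) ∨ s)), 0
2. ¬◇◇((¬q ∧ ¬s) → ((p ∧ ¬p) ∨ s)), 0
3. ¬◇((¬q ∧ ¬s) → ((p ∧ ¬p) ∨ s)), 0
4. ¬((¬q ∧ ¬s) → ((p ∧ ¬p) ∨ s)), 0
5. ¬q ∧ ¬s, 0
6. ¬((p ∧ ¬p) ∨ s), 0
7. ¬q, 0
8. ¬s, 0
9. ¬(p ∧ ¬p), 0
10. p, 0
Accessibility: 0R0
The negation has an open branch (countermodel exists).

No, not valid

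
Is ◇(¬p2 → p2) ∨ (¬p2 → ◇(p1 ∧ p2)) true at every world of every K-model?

No, not valid

Tableau for the negation ¬(◇(¬p2 → p2) ∨ (¬p2 → ◇(p1 ∧ p2))):
1. ¬(◇(¬p2 → p2) ∨ (¬p2 → ◇(p1 ∧ p2))), 0
2. ¬◇(¬p2 → p2), 0   [¬∨-rule on 1]
3. ¬(¬p2 → ◇(p1 ∧ p2)), 0   [¬∨-rule on 1]
4. ¬p2, 0   [¬→-rule on 3]
5. ¬◇(p1 ∧ p2), 0   [¬→-rule on 3]
The negation has an open branch (countermodel exists).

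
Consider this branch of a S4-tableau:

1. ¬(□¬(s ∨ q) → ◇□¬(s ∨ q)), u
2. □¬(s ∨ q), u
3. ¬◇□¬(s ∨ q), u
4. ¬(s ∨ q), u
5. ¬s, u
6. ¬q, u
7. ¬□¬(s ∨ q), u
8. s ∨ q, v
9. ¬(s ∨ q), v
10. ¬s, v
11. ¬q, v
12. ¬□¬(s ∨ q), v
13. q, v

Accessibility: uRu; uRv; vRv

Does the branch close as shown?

Both q and ¬q appear at v.

Closed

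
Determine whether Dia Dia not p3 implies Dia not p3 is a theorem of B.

Tableau for the negation not (Dia Dia not p3 implies Dia not p3):
1. not (Dia Dia not p3 implies Dia not p3), 0
2. Dia Dia not p3, 0   [neg-implies-rule on 1]
3. not Dia not p3, 0   [neg-implies-rule on 1]
4. p3, 0   [neg-Dia-rule on 3 via 0R0]
5. Dia not p3, 1   [Dia-rule on 2: fresh world 1, 0R1]
6. p3, 1   [neg-Dia-rule on 3 via 0R1]
7. not p3, 2   [Dia-rule on 5: fresh world 2, 1R2]
Accessibility: 0R0, 0R1, 1R0, 1R1, 1R2, 2R1, 2R2
The negation has an open branch (countermodel exists).

No, not valid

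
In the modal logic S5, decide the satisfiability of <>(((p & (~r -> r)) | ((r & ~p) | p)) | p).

Satisfiable (open branch found)

1. <>(((p & (~r -> r)) | ((r & ~p) | p)) | p), 0
2. ((p & (~r -> r)) | ((r & ~p) | p)) | p, 1
3. p, 1
Accessibility: 0R0, 0R1, 1R0, 1R1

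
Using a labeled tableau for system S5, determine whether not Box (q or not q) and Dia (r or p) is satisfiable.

1. not Box (q or not q) and Dia (r or p), u
2. not Box (q or not q), u
3. Dia (r or p), u
4. not (q or not q), v
5. not q, v
6. q, v
Accessibility: uRu, uRv, vRu, vRv
Branch closes: q and not q both at v.
(One branch shown.) All branches close.

Unsatisfiable (every branch closes)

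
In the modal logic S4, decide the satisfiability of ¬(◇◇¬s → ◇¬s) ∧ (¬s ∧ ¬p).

Unsatisfiable (every branch closes)

1. ¬(◇◇¬s → ◇¬s) ∧ (¬s ∧ ¬p), w0
2. ¬(◇◇¬s → ◇¬s), w0
3. ¬s ∧ ¬p, w0
4. ◇◇¬s, w0
5. ¬◇¬s, w0
6. ¬s, w0
7. ¬p, w0
8. s, w0
Accessibility: w0Rw0
Branch closes: s and ¬s both at w0.
(One branch shown.) All branches close.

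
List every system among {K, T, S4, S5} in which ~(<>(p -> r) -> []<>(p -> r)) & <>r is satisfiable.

K, T, S4

S4-tableau for the formula:
1. ~(<>(p -> r) -> []<>(p -> r)) & <>r, 0
2. ~(<>(p -> r) -> []<>(p -> r)), 0
3. <>r, 0
4. <>(p -> r), 0
5. ~[]<>(p -> r), 0
6. r, 1
7. p -> r, 2
8. r, 2
9. ~<>(p -> r), 3
10. ~(p -> r), 3
11. p, 3
12. ~r, 3
Accessibility: 0R0, 0R1, 0R2, 0R3, 1R1, 2R2, 3R3
Complete open branch: satisfiable in S4, hence also in K, T (this S4-model is also a K-model and a T-model).
S5-tableau for the formula:
1. ~(<>(p -> r) -> []<>(p -> r)) & <>r, 0
2. ~(<>(p -> r) -> []<>(p -> r)), 0
3. <>r, 0
4. <>(p -> r), 0
5. ~[]<>(p -> r), 0
6. r, 1
7. p -> r, 2
8. r, 2
9. ~<>(p -> r), 3
10. ~(p -> r), 0
11. p, 0
12. ~r, 0
13. ~(p -> r), 1
14. p, 1
15. ~r, 1
Accessibility: 0R0, 0R1, 0R2, 0R3, 1R0, 1R1, 1R2, 1R3, 2R0, 2R1, 2R2, 2R3, 3R0, 3R1, 3R2, 3R3
Branch closes: r and ~r both at 1.
Every branch closes (one shown): unsatisfiable in S5.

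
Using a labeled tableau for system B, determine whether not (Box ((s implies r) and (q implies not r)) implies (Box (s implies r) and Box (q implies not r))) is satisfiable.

1. not (Box ((s implies r) and (q implies not r)) implies (Box (s implies r) and Box (q implies not r))), w0
2. Box ((s implies r) and (q implies not r)), w0   [neg-implies-rule on 1]
3. not (Box (s implies r) and Box (q implies not r)), w0   [neg-implies-rule on 1]
4. (s implies r) and (q implies not r), w0   [Box-rule on 2 via w0Rw0]
5. s implies r, w0   [and-rule on 4]
6. q implies not r, w0   [and-rule on 4]
7. not Box (q implies not r), w0   [neg-and-rule on 3 (branches; this branch)]
8. r, w0   [implies-rule on 5 (branches; this branch)]
9. not q, w0   [implies-rule on 6 (branches; this branch)]
10. not (q implies not r), w1   [neg-Box-rule on 7: fresh world w1, w0Rw1]
11. q, w1   [neg-implies-rule on 10]
12. r, w1   [neg-implies-rule on 10]
13. (s implies r) and (q implies not r), w1   [Box-rule on 2 via w0Rw1]
14. s implies r, w1   [and-rule on 13]
15. q implies not r, w1   [and-rule on 13]
16. not r, w1   [implies-rule on 15 (branches; this branch)]
Accessibility: w0Rw0, w0Rw1, w1Rw0, w1Rw1
Branch closes: r and not r both at w1.
All branches of the tableau close; one closing branch shown above.

Unsatisfiable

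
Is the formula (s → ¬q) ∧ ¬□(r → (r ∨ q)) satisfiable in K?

1. (s → ¬q) ∧ ¬□(r → (r ∨ q)), w0
2. s → ¬q, w0
3. ¬□(r → (r ∨ q)), w0
4. ¬q, w0
5. ¬(r → (r ∨ q)), w1
6. r, w1
7. ¬(r ∨ q), w1
8. ¬r, w1
9. ¬q, w1
Accessibility: w0Rw1
Branch closes: r and ¬r both at w1.
Every branch closes; the branch above is one of them.

Unsatisfiable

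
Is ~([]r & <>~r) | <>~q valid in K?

Valid

Tableau for the negation ~(~([]r & <>~r) | <>~q):
1. ~(~([]r & <>~r) | <>~q), u
2. []r & <>~r, u
3. ~<>~q, u
4. []r, u
5. <>~r, u
6. ~r, v
7. q, v
8. r, v
Accessibility: uRv
Branch closes: r and ~r both at v.
All branches of the negation close; one closing branch shown above.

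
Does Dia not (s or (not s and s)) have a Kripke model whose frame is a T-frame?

Satisfiable (open branch found)

1. Dia not (s or (not s and s)), u
2. not (s or (not s and s)), v
3. not s, v
4. not (not s and s), v
Accessibility: uRu, uRv, vRv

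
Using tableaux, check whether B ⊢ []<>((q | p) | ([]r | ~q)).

Valid

Tableau for the negation ~[]<>((q | p) | ([]r | ~q)):
1. ~[]<>((q | p) | ([]r | ~q)), w0
2. ~<>((q | p) | ([]r | ~q)), w1   [~[]-rule on 1: fresh world w1, w0Rw1]
3. ~((q | p) | ([]r | ~q)), w0   [~<>-rule on 2 via w1Rw0]
4. ~(q | p), w0   [~|-rule on 3]
5. ~([]r | ~q), w0   [~|-rule on 3]
6. ~q, w0   [~|-rule on 4]
7. ~p, w0   [~|-rule on 4]
8. ~[]r, w0   [~|-rule on 5]
9. q, w0   [~|-rule on 5]
Accessibility: w0Rw0, w0Rw1, w1Rw0, w1Rw1
Branch closes: q and ~q both at w0.
All branches of the negation close; one closing branch shown above.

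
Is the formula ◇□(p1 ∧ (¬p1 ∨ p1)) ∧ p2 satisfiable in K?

1. ◇□(p1 ∧ (¬p1 ∨ p1)) ∧ p2, w0
2. ◇□(p1 ∧ (¬p1 ∨ p1)), w0
3. p2, w0
4. □(p1 ∧ (¬p1 ∨ p1)), w1
Accessibility: w0Rw1

Yes, satisfiable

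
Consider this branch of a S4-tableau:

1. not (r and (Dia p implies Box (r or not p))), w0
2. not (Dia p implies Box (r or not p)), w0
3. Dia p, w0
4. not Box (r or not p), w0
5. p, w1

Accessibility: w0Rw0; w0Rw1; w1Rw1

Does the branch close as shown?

Not closed

No atom appears with both signs at the same world.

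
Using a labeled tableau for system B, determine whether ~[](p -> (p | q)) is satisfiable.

1. ~[](p -> (p | q)), 0
2. ~(p -> (p | q)), 1   [~[]-rule on 1: fresh world 1, 0R1]
3. p, 1   [~->-rule on 2]
4. ~(p | q), 1   [~->-rule on 2]
5. ~p, 1   [~|-rule on 4]
6. ~q, 1   [~|-rule on 4]
Accessibility: 0R0, 0R1, 1R0, 1R1
Branch closes: p and ~p both at 1.
All branches of the tableau close; one closing branch shown above.

Unsatisfiable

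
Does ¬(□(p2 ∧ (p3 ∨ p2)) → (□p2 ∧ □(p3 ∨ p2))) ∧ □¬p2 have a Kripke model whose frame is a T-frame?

No, unsatisfiable

1. ¬(□(p2 ∧ (p3 ∨ p2)) → (□p2 ∧ □(p3 ∨ p2))) ∧ □¬p2, u
2. ¬(□(p2 ∧ (p3 ∨ p2)) → (□p2 ∧ □(p3 ∨ p2))), u
3. □¬p2, u
4. □(p2 ∧ (p3 ∨ p2)), u
5. ¬(□p2 ∧ □(p3 ∨ p2)), u
6. ¬p2, u
7. p2 ∧ (p3 ∨ p2), u
8. p2, u
9. p3 ∨ p2, u
Accessibility: uRu
Branch closes: p2 and ¬p2 both at u.
(One branch shown.) All branches close.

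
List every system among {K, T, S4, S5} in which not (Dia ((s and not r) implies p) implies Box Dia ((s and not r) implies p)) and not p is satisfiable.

S4-tableau for the formula:
1. not (Dia ((s and not r) implies p) implies Box Dia ((s and not r) implies p)) and not p, w0
2. not (Dia ((s and not r) implies p) implies Box Dia ((s and not r) implies p)), w0   [and-rule on 1]
3. not p, w0   [and-rule on 1]
4. Dia ((s and not r) implies p), w0   [neg-implies-rule on 2]
5. not Box Dia ((s and not r) implies p), w0   [neg-implies-rule on 2]
6. (s and not r) implies p, w1   [Dia-rule on 4: fresh world w1, w0Rw1]
7. p, w1   [implies-rule on 6 (branches; this branch)]
8. not Dia ((s and not r) implies p), w2   [neg-Box-rule on 5: fresh world w2, w0Rw2]
9. not ((s and not r) implies p), w2   [neg-Dia-rule on 8 via w2Rw2]
10. s and not r, w2   [neg-implies-rule on 9]
11. not p, w2   [neg-implies-rule on 9]
12. s, w2   [and-rule on 10]
13. not r, w2   [and-rule on 10]
Accessibility: w0Rw0, w0Rw1, w0Rw2, w1Rw1, w2Rw2
Complete open branch: satisfiable in S4, hence also in K, T (this S4-model is also a K-model and a T-model).
S5-tableau for the formula:
1. not (Dia ((s and not r) implies p) implies Box Dia ((s and not r) implies p)) and not p, w0
2. not (Dia ((s and not r) implies p) implies Box Dia ((s and not r) implies p)), w0   [and-rule on 1]
3. not p, w0   [and-rule on 1]
4. Dia ((s and not r) implies p), w0   [neg-implies-rule on 2]
5. not Box Dia ((s and not r) implies p), w0   [neg-implies-rule on 2]
6. (s and not r) implies p, w1   [Dia-rule on 4: fresh world w1, w0Rw1]
7. not (s and not r), w1   [implies-rule on 6 (branches; this branch)]
8. r, w1   [neg-and-rule on 7 (branches; this branch)]
9. not Dia ((s and not r) implies p), w2   [neg-Box-rule on 5: fresh world w2, w0Rw2]
10. not ((s and not r) implies p), w0   [neg-Dia-rule on 9 via w2Rw0]
11. s and not r, w0   [neg-implies-rule on 10]
12. s, w0   [and-rule on 11]
13. not r, w0   [and-rule on 11]
14. not ((s and not r) implies p), w1   [neg-Dia-rule on 9 via w2Rw1]
15. s and not r, w1   [neg-implies-rule on 14]
16. not p, w1   [neg-implies-rule on 14]
17. s, w1   [and-rule on 15]
18. not r, w1   [and-rule on 15]
Accessibility: w0Rw0, w0Rw1, w0Rw2, w1Rw0, w1Rw1, w1Rw2, w2Rw0, w2Rw1, w2Rw2
Branch closes: r and not r both at w1.
Every branch closes (one shown): unsatisfiable in S5.

K, T, S4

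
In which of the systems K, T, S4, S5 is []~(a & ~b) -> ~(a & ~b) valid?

T, S4, S5

K-tableau for the negation ~([]~(a & ~b) -> ~(a & ~b)):
1. ~([]~(a & ~b) -> ~(a & ~b)), w0
2. []~(a & ~b), w0
3. a & ~b, w0
4. a, w0
5. ~b, w0
Complete open branch: countermodel on a K-frame, so not valid in K.
T-tableau for the negation ~([]~(a & ~b) -> ~(a & ~b)):
1. ~([]~(a & ~b) -> ~(a & ~b)), w0
2. []~(a & ~b), w0
3. a & ~b, w0
4. a, w0
5. ~b, w0
6. ~(a & ~b), w0
7. b, w0
Accessibility: w0Rw0
Branch closes: b and ~b both at w0.
Every branch closes (one shown): valid in T, hence also in S4, S5 (every theorem of T is a theorem of S4 and S5).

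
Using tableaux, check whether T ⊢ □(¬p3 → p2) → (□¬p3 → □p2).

Tableau for the negation ¬(□(¬p3 → p2) → (□¬p3 → □p2)):
1. ¬(□(¬p3 → p2) → (□¬p3 → □p2)), u
2. □(¬p3 → p2), u
3. ¬(□¬p3 → □p2), u
4. □¬p3, u
5. ¬□p2, u
6. ¬p3 → p2, u
7. ¬p3, u
8. p2, u
9. ¬p2, v
10. ¬p3 → p2, v
11. ¬p3, v
12. p2, v
Accessibility: uRu, uRv, vRv
Branch closes: p2 and ¬p2 both at v.
All branches of the negation close; one closing branch shown above.

Valid in T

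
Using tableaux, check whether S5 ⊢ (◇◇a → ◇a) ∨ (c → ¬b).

Tableau for the negation ¬((◇◇a → ◇a) ∨ (c → ¬b)):
1. ¬((◇◇a → ◇a) ∨ (c → ¬b)), w0
2. ¬(◇◇a → ◇a), w0   [¬∨-rule on 1]
3. ¬(c → ¬b), w0   [¬∨-rule on 1]
4. ◇◇a, w0   [¬→-rule on 2]
5. ¬◇a, w0   [¬→-rule on 2]
6. c, w0   [¬→-rule on 3]
7. b, w0   [¬→-rule on 3]
8. ¬a, w0   [¬◇-rule on 5 via w0Rw0]
9. ◇a, w1   [◇-rule on 4: fresh world w1, w0Rw1]
10. ¬a, w1   [¬◇-rule on 5 via w0Rw1]
11. a, w2   [◇-rule on 9: fresh world w2, w1Rw2]
12. ¬a, w2   [¬◇-rule on 5 via w0Rw2]
Accessibility: w0Rw0, w0Rw1, w0Rw2, w1Rw0, w1Rw1, w1Rw2, w2Rw0, w2Rw1, w2Rw2
Branch closes: a and ¬a both at w2.
All branches of the negation close; one closing branch shown above.

Yes, valid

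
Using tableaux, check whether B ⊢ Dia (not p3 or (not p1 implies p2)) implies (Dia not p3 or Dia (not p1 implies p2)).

Yes, valid

Tableau for the negation not (Dia (not p3 or (not p1 implies p2)) implies (Dia not p3 or Dia (not p1 implies p2))):
1. not (Dia (not p3 or (not p1 implies p2)) implies (Dia not p3 or Dia (not p1 implies p2))), 0
2. Dia (not p3 or (not p1 implies p2)), 0   [neg-implies-rule on 1]
3. not (Dia not p3 or Dia (not p1 implies p2)), 0   [neg-implies-rule on 1]
4. not Dia not p3, 0   [neg-or-rule on 3]
5. not Dia (not p1 implies p2), 0   [neg-or-rule on 3]
6. p3, 0   [neg-Dia-rule on 4 via 0R0]
7. not (not p1 implies p2), 0   [neg-Dia-rule on 5 via 0R0]
8. not p1, 0   [neg-implies-rule on 7]
9. not p2, 0   [neg-implies-rule on 7]
10. not p3 or (not p1 implies p2), 1   [Dia-rule on 2: fresh world 1, 0R1]
11. p3, 1   [neg-Dia-rule on 4 via 0R1]
12. not (not p1 implies p2), 1   [neg-Dia-rule on 5 via 0R1]
13. not p1, 1   [neg-implies-rule on 12]
14. not p2, 1   [neg-implies-rule on 12]
15. not p1 implies p2, 1   [or-rule on 10 (branches; this branch)]
16. p2, 1   [implies-rule on 15 (branches; this branch)]
Accessibility: 0R0, 0R1, 1R0, 1R1
Branch closes: p2 and not p2 both at 1.
All branches of the negation close; one closing branch shown above.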